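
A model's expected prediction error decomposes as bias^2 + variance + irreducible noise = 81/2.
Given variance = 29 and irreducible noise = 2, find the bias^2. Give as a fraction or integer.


Total error = bias^2 + variance + irreducible noise. So bias^2 = 81/2 - 29 - 2 = 19/2.

19/2


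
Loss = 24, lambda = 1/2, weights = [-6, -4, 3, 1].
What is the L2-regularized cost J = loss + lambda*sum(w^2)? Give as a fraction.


L2 sq norm = sum(w^2) = 62. J = 24 + 1/2 * 62 = 55.

55


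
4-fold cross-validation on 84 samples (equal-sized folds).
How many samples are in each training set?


Each validation fold has 84/4 = 21 samples. Training set = 84 - 21 = 63.

63


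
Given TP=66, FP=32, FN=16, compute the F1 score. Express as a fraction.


Precision = 66/98 = 33/49. Recall = 66/82 = 33/41. F1 = 2*P*R/(P+R) = 11/15.

11/15


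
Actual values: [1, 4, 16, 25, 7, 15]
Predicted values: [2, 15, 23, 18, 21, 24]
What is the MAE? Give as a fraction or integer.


MAE = (1/6) * (|1-2|=1 + |4-15|=11 + |16-23|=7 + |25-18|=7 + |7-21|=14 + |15-24|=9). Sum = 49. MAE = 49/6.

49/6


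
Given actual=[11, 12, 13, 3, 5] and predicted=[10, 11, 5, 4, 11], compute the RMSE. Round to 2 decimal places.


MSE = 20.6000. RMSE = sqrt(20.6000) = 4.54.

4.54


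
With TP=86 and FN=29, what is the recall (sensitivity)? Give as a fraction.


Recall = TP / (TP + FN) = 86 / 115 = 86/115.

86/115


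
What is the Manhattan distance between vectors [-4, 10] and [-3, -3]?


d = sum of absolute differences: |-4--3|=1 + |10--3|=13 = 14.

14


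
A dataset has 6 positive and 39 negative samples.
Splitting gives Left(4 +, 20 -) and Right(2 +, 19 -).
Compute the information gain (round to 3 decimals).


H(parent) = 0.5665. H(left) = 0.6500, H(right) = 0.4537. Weighted = (24/45)*0.6500 + (21/45)*0.4537 = 0.5584. IG = 0.5665 - 0.5584 = 0.0081, which rounds to 0.008.

0.008


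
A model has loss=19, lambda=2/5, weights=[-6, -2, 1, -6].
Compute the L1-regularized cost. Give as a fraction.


L1 norm = sum(|w|) = 15. J = 19 + 2/5 * 15 = 25.

25


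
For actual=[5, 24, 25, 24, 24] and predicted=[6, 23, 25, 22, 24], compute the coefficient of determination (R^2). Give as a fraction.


Mean(y) = 102/5. SS_res = 6. SS_tot = 1486/5. R^2 = 1 - 6/(1486/5) = 728/743.

728/743


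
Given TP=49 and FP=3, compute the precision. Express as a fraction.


Precision = TP / (TP + FP) = 49 / 52 = 49/52.

49/52


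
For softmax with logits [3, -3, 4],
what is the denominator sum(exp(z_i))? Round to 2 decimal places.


Denom = e^3=20.0855 + e^-3=0.0498 + e^4=54.5982. Sum = 74.7335, which rounds to 74.73.

74.73


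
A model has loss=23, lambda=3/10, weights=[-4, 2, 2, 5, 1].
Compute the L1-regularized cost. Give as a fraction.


L1 norm = sum(|w|) = 14. J = 23 + 3/10 * 14 = 136/5.

136/5


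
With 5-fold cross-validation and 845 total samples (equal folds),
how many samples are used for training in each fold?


Each validation fold has 845/5 = 169 samples. Training set = 845 - 169 = 676.

676


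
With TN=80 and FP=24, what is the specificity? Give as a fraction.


Specificity = TN / (TN + FP) = 80 / 104 = 10/13.

10/13


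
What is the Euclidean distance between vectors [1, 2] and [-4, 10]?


d = sqrt(sum of squared differences). (1--4)^2=25, (2-10)^2=64. Sum = 89.

sqrt(89)


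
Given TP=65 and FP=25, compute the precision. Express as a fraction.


Precision = TP / (TP + FP) = 65 / 90 = 13/18.

13/18


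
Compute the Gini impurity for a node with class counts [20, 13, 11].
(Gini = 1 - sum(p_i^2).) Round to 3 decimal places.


Total = 44. Proportions: 20/44, 13/44, 11/44. sum(p_i^2) = 0.3564. Gini = 1 - 0.3564 = 0.6436, which rounds to 0.644.

0.644


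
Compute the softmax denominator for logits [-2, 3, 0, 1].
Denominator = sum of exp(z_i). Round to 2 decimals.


Denom = e^-2=0.1353 + e^3=20.0855 + e^0=1.0000 + e^1=2.7183. Sum = 23.9391, which rounds to 23.94.

23.94


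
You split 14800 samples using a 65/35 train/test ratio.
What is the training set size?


Test set = 14800 * 35% = 5180. Training set = 14800 - 5180 = 9620.

9620


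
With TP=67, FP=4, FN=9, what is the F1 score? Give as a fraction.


Precision = 67/71 = 67/71. Recall = 67/76 = 67/76. F1 = 2*P*R/(P+R) = 134/147.

134/147


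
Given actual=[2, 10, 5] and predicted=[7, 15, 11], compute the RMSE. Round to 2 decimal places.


MSE = 28.6667. RMSE = sqrt(28.6667) = 5.35.

5.35


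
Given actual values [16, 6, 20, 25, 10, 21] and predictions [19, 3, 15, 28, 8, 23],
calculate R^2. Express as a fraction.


Mean(y) = 49/3. SS_res = 60. SS_tot = 772/3. R^2 = 1 - 60/(772/3) = 148/193.

148/193


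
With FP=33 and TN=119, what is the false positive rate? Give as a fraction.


FPR = FP / (FP + TN) = 33 / 152 = 33/152.

33/152


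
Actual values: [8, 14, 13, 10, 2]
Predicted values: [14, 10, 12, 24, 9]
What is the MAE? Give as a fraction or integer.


MAE = (1/5) * (|8-14|=6 + |14-10|=4 + |13-12|=1 + |10-24|=14 + |2-9|=7). Sum = 32. MAE = 32/5.

32/5


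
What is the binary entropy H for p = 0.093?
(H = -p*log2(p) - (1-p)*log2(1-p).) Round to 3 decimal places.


H = -0.093*log2(0.093) - 0.907*log2(0.907) = 0.446.

0.446


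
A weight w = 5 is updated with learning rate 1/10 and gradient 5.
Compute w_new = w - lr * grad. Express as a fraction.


w_new = 5 - 1/10 * 5 = 5 - 1/2 = 9/2.

9/2


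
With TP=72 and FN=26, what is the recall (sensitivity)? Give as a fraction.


Recall = TP / (TP + FN) = 72 / 98 = 36/49.

36/49


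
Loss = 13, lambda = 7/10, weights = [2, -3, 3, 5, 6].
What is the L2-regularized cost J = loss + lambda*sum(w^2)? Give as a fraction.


L2 sq norm = sum(w^2) = 83. J = 13 + 7/10 * 83 = 711/10.

711/10


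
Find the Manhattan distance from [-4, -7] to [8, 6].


d = sum of absolute differences: |-4-8|=12 + |-7-6|=13 = 25.

25


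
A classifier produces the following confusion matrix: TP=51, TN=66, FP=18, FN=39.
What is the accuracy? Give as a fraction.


Accuracy = (TP + TN) / (TP + TN + FP + FN) = (51 + 66) / 174 = 39/58.

39/58


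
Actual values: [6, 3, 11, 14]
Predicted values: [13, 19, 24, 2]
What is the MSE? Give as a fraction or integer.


MSE = (1/4) * ((6-13)^2=49 + (3-19)^2=256 + (11-24)^2=169 + (14-2)^2=144). Sum = 618. MSE = 309/2.

309/2


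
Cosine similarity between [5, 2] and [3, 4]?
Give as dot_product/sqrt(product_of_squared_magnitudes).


dot = 23. |a|^2 = 29, |b|^2 = 25. cos = 23/sqrt(725).

23/sqrt(725)


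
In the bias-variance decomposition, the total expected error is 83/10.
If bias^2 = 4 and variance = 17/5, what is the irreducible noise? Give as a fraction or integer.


Total error = bias^2 + variance + irreducible noise. So irreducible noise = 83/10 - 4 - 17/5 = 9/10.

9/10


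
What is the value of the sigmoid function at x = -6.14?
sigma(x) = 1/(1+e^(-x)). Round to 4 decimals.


sigma(-6.14) = 1/(1+e^(6.14)) = 1/(1+464.053571) = 1/465.053571 = 0.0022.

0.0022


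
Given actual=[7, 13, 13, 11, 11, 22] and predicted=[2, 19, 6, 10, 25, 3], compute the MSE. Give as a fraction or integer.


MSE = (1/6) * ((7-2)^2=25 + (13-19)^2=36 + (13-6)^2=49 + (11-10)^2=1 + (11-25)^2=196 + (22-3)^2=361). Sum = 668. MSE = 334/3.

334/3


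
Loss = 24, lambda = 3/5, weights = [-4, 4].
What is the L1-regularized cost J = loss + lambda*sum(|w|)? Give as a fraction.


L1 norm = sum(|w|) = 8. J = 24 + 3/5 * 8 = 144/5.

144/5


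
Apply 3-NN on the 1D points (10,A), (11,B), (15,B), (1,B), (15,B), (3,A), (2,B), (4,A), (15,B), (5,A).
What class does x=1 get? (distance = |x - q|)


Distances: |10-1|=9, |11-1|=10, |15-1|=14, |1-1|=0, |15-1|=14, |3-1|=2, |2-1|=1, |4-1|=3, |15-1|=14, |5-1|=4. 3 nearest: (1,B), (2,B), (3,A). Counts: {'B': 2, 'A': 1}. Majority class: B.

B


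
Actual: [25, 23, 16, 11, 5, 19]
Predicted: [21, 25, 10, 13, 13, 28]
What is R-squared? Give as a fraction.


Mean(y) = 33/2. SS_res = 205. SS_tot = 567/2. R^2 = 1 - 205/(567/2) = 157/567.

157/567


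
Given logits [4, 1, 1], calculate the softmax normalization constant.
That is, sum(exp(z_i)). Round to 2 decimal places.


Denom = e^4=54.5982 + e^1=2.7183 + e^1=2.7183. Sum = 60.0348, which rounds to 60.03.

60.03


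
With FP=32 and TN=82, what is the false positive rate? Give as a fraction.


FPR = FP / (FP + TN) = 32 / 114 = 16/57.

16/57


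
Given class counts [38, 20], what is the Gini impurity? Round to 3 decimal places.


Total = 58. Proportions: 38/58, 20/58. sum(p_i^2) = 0.5482. Gini = 1 - 0.5482 = 0.4518, which rounds to 0.452.

0.452


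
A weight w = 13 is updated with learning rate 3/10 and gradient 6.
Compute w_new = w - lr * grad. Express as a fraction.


w_new = 13 - 3/10 * 6 = 13 - 9/5 = 56/5.

56/5


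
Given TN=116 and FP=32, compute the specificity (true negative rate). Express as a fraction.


Specificity = TN / (TN + FP) = 116 / 148 = 29/37.

29/37


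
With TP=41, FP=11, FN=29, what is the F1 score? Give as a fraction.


Precision = 41/52 = 41/52. Recall = 41/70 = 41/70. F1 = 2*P*R/(P+R) = 41/61.

41/61


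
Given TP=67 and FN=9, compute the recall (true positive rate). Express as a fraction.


Recall = TP / (TP + FN) = 67 / 76 = 67/76.

67/76


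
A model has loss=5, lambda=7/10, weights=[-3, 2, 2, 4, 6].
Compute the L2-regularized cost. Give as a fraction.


L2 sq norm = sum(w^2) = 69. J = 5 + 7/10 * 69 = 533/10.

533/10


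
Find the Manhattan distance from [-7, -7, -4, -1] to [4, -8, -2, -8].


d = sum of absolute differences: |-7-4|=11 + |-7--8|=1 + |-4--2|=2 + |-1--8|=7 = 21.

21


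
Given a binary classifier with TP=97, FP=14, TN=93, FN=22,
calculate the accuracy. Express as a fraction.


Accuracy = (TP + TN) / (TP + TN + FP + FN) = (97 + 93) / 226 = 95/113.

95/113


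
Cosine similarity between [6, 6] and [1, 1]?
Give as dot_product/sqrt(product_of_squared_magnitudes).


dot = 12. |a|^2 = 72, |b|^2 = 2. cos = 12/sqrt(144).

12/sqrt(144)


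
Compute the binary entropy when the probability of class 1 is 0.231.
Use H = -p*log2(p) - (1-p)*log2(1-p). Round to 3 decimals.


H = -0.231*log2(0.231) - 0.769*log2(0.769) = 0.780.

0.780


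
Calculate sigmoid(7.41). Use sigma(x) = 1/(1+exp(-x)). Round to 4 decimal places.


sigma(7.41) = 1/(1+e^(-7.41)) = 1/(1+0.000605) = 1/1.000605 = 0.9994.

0.9994


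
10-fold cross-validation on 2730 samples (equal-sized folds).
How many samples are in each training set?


Each validation fold has 2730/10 = 273 samples. Training set = 2730 - 273 = 2457.

2457


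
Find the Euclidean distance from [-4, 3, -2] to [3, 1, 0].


d = sqrt(sum of squared differences). (-4-3)^2=49, (3-1)^2=4, (-2-0)^2=4. Sum = 57.

sqrt(57)


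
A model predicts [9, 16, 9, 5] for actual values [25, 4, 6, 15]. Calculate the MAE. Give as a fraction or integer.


MAE = (1/4) * (|25-9|=16 + |4-16|=12 + |6-9|=3 + |15-5|=10). Sum = 41. MAE = 41/4.

41/4


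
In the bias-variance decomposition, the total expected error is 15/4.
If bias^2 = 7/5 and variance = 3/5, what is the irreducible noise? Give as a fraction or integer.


Total error = bias^2 + variance + irreducible noise. So irreducible noise = 15/4 - 7/5 - 3/5 = 7/4.

7/4


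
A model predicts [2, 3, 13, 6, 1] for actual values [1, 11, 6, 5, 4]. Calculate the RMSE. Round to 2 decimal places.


MSE = 24.8000. RMSE = sqrt(24.8000) = 4.98.

4.98


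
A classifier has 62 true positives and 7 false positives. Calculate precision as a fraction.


Precision = TP / (TP + FP) = 62 / 69 = 62/69.

62/69


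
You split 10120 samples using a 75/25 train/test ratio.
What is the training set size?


Test set = 10120 * 25% = 2530. Training set = 10120 - 2530 = 7590.

7590


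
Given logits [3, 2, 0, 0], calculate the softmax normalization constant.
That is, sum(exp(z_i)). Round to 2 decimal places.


Denom = e^3=20.0855 + e^2=7.3891 + e^0=1.0000 + e^0=1.0000. Sum = 29.4746, which rounds to 29.47.

29.47


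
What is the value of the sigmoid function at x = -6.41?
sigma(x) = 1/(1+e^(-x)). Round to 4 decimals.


sigma(-6.41) = 1/(1+e^(6.41)) = 1/(1+607.893681) = 1/608.893681 = 0.0016.

0.0016


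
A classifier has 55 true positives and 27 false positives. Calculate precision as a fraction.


Precision = TP / (TP + FP) = 55 / 82 = 55/82.

55/82


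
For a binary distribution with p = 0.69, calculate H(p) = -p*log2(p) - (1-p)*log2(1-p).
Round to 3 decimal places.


H = -0.69*log2(0.69) - 0.31*log2(0.31) = 0.893.

0.893


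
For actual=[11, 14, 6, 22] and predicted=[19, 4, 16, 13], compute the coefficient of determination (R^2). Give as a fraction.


Mean(y) = 53/4. SS_res = 345. SS_tot = 539/4. R^2 = 1 - 345/(539/4) = -841/539.

-841/539


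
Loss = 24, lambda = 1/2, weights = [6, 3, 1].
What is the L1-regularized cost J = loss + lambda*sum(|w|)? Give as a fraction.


L1 norm = sum(|w|) = 10. J = 24 + 1/2 * 10 = 29.

29


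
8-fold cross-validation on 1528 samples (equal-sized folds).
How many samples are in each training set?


Each validation fold has 1528/8 = 191 samples. Training set = 1528 - 191 = 1337.

1337


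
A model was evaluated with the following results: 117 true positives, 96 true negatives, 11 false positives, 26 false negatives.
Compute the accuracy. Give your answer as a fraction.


Accuracy = (TP + TN) / (TP + TN + FP + FN) = (117 + 96) / 250 = 213/250.

213/250


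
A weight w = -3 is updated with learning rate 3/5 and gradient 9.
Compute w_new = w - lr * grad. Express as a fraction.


w_new = -3 - 3/5 * 9 = -3 - 27/5 = -42/5.

-42/5


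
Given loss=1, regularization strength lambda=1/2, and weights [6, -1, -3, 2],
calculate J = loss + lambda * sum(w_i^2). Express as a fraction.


L2 sq norm = sum(w^2) = 50. J = 1 + 1/2 * 50 = 26.

26


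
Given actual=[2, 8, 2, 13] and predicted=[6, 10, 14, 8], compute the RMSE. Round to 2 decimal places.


MSE = 47.2500. RMSE = sqrt(47.2500) = 6.87.

6.87


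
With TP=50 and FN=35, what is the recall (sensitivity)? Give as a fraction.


Recall = TP / (TP + FN) = 50 / 85 = 10/17.

10/17


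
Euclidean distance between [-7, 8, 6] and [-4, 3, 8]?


d = sqrt(sum of squared differences). (-7--4)^2=9, (8-3)^2=25, (6-8)^2=4. Sum = 38.

sqrt(38)


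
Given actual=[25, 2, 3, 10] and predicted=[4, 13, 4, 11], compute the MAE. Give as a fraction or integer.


MAE = (1/4) * (|25-4|=21 + |2-13|=11 + |3-4|=1 + |10-11|=1). Sum = 34. MAE = 17/2.

17/2


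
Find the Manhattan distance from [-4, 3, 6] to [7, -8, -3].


d = sum of absolute differences: |-4-7|=11 + |3--8|=11 + |6--3|=9 = 31.

31


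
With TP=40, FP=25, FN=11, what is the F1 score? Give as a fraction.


Precision = 40/65 = 8/13. Recall = 40/51 = 40/51. F1 = 2*P*R/(P+R) = 20/29.

20/29


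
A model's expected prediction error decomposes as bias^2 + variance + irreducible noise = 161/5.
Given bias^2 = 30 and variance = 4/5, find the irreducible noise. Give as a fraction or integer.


Total error = bias^2 + variance + irreducible noise. So irreducible noise = 161/5 - 30 - 4/5 = 7/5.

7/5


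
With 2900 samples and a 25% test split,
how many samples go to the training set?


Test set = 2900 * 25% = 725. Training set = 2900 - 725 = 2175.

2175


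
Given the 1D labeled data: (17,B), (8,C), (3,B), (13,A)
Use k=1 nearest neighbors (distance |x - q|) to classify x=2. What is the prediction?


Distances: |17-2|=15, |8-2|=6, |3-2|=1, |13-2|=11. 1 nearest: (3,B). Counts: {'B': 1}. Majority class: B.

B


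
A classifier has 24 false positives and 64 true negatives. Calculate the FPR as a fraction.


FPR = FP / (FP + TN) = 24 / 88 = 3/11.

3/11


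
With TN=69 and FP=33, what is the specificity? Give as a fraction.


Specificity = TN / (TN + FP) = 69 / 102 = 23/34.

23/34


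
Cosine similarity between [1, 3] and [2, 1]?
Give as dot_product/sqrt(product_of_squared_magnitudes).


dot = 5. |a|^2 = 10, |b|^2 = 5. cos = 5/sqrt(50).

5/sqrt(50)


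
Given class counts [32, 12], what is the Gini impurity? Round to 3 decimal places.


Total = 44. Proportions: 32/44, 12/44. sum(p_i^2) = 0.6033. Gini = 1 - 0.6033 = 0.3967, which rounds to 0.397.

0.397


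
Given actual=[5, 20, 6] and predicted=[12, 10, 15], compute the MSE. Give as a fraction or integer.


MSE = (1/3) * ((5-12)^2=49 + (20-10)^2=100 + (6-15)^2=81). Sum = 230. MSE = 230/3.

230/3


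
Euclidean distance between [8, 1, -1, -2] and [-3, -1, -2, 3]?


d = sqrt(sum of squared differences). (8--3)^2=121, (1--1)^2=4, (-1--2)^2=1, (-2-3)^2=25. Sum = 151.

sqrt(151)


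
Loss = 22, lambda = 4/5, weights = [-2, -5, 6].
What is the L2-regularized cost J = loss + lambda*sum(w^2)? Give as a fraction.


L2 sq norm = sum(w^2) = 65. J = 22 + 4/5 * 65 = 74.

74


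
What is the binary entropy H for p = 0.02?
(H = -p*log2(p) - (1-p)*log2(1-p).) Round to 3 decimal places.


H = -0.02*log2(0.02) - 0.98*log2(0.98) = 0.141.

0.141


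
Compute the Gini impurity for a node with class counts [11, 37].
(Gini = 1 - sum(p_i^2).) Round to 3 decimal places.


Total = 48. Proportions: 11/48, 37/48. sum(p_i^2) = 0.6467. Gini = 1 - 0.6467 = 0.3533, which rounds to 0.353.

0.353


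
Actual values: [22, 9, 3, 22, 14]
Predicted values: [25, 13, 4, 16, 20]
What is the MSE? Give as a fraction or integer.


MSE = (1/5) * ((22-25)^2=9 + (9-13)^2=16 + (3-4)^2=1 + (22-16)^2=36 + (14-20)^2=36). Sum = 98. MSE = 98/5.

98/5


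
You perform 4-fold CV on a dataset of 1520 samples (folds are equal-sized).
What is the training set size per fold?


Each validation fold has 1520/4 = 380 samples. Training set = 1520 - 380 = 1140.

1140


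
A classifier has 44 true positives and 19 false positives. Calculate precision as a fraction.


Precision = TP / (TP + FP) = 44 / 63 = 44/63.

44/63


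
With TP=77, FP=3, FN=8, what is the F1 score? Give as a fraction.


Precision = 77/80 = 77/80. Recall = 77/85 = 77/85. F1 = 2*P*R/(P+R) = 14/15.

14/15


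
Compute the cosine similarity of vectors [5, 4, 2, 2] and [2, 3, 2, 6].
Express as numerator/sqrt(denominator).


dot = 38. |a|^2 = 49, |b|^2 = 53. cos = 38/sqrt(2597).

38/sqrt(2597)


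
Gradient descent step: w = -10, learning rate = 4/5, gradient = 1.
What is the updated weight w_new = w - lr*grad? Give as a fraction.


w_new = -10 - 4/5 * 1 = -10 - 4/5 = -54/5.

-54/5


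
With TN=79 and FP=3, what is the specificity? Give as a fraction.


Specificity = TN / (TN + FP) = 79 / 82 = 79/82.

79/82


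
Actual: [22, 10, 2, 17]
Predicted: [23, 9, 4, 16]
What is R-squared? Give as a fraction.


Mean(y) = 51/4. SS_res = 7. SS_tot = 907/4. R^2 = 1 - 7/(907/4) = 879/907.

879/907


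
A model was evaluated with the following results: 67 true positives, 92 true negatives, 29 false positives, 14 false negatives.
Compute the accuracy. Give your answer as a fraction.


Accuracy = (TP + TN) / (TP + TN + FP + FN) = (67 + 92) / 202 = 159/202.

159/202


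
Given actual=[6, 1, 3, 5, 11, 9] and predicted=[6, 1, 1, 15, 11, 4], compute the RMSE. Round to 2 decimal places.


MSE = 21.5000. RMSE = sqrt(21.5000) = 4.64.

4.64


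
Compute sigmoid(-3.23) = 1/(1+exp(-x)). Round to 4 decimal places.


sigma(-3.23) = 1/(1+e^(3.23)) = 1/(1+25.279657) = 1/26.279657 = 0.0381.

0.0381


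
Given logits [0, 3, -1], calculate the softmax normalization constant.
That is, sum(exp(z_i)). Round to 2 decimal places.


Denom = e^0=1.0000 + e^3=20.0855 + e^-1=0.3679. Sum = 21.4534, which rounds to 21.45.

21.45


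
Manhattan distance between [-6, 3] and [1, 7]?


d = sum of absolute differences: |-6-1|=7 + |3-7|=4 = 11.

11


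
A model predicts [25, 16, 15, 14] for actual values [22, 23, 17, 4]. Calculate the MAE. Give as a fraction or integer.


MAE = (1/4) * (|22-25|=3 + |23-16|=7 + |17-15|=2 + |4-14|=10). Sum = 22. MAE = 11/2.

11/2


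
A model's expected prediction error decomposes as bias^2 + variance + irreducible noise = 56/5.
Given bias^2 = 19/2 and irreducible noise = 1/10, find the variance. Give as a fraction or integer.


Total error = bias^2 + variance + irreducible noise. So variance = 56/5 - 19/2 - 1/10 = 8/5.

8/5


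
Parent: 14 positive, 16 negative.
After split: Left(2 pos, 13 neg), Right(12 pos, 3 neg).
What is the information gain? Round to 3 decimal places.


H(parent) = 0.9968. H(left) = 0.5665, H(right) = 0.7219. Weighted = (15/30)*0.5665 + (15/30)*0.7219 = 0.6442. IG = 0.9968 - 0.6442 = 0.3526, which rounds to 0.353.

0.353


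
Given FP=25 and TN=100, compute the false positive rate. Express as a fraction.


FPR = FP / (FP + TN) = 25 / 125 = 1/5.

1/5


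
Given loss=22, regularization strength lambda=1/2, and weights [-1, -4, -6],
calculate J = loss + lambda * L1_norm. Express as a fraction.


L1 norm = sum(|w|) = 11. J = 22 + 1/2 * 11 = 55/2.

55/2


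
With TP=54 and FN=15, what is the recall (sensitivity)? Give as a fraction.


Recall = TP / (TP + FN) = 54 / 69 = 18/23.

18/23


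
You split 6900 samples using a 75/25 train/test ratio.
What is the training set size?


Test set = 6900 * 25% = 1725. Training set = 6900 - 1725 = 5175.

5175


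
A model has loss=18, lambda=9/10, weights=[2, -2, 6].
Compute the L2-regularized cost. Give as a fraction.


L2 sq norm = sum(w^2) = 44. J = 18 + 9/10 * 44 = 288/5.

288/5


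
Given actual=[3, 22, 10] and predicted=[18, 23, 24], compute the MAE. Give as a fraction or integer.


MAE = (1/3) * (|3-18|=15 + |22-23|=1 + |10-24|=14). Sum = 30. MAE = 10.

10


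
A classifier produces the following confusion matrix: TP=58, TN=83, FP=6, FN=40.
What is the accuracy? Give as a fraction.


Accuracy = (TP + TN) / (TP + TN + FP + FN) = (58 + 83) / 187 = 141/187.

141/187


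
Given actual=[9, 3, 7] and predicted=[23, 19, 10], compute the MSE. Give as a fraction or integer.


MSE = (1/3) * ((9-23)^2=196 + (3-19)^2=256 + (7-10)^2=9). Sum = 461. MSE = 461/3.

461/3


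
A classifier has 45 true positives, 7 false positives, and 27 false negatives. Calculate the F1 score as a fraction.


Precision = 45/52 = 45/52. Recall = 45/72 = 5/8. F1 = 2*P*R/(P+R) = 45/62.

45/62


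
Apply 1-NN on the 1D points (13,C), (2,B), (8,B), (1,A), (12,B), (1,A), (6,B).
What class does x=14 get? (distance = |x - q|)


Distances: |13-14|=1, |2-14|=12, |8-14|=6, |1-14|=13, |12-14|=2, |1-14|=13, |6-14|=8. 1 nearest: (13,C). Counts: {'C': 1}. Majority class: C.

C


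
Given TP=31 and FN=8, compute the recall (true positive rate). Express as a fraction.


Recall = TP / (TP + FN) = 31 / 39 = 31/39.

31/39


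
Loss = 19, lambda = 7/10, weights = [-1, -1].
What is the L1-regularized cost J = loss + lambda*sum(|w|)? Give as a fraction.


L1 norm = sum(|w|) = 2. J = 19 + 7/10 * 2 = 102/5.

102/5


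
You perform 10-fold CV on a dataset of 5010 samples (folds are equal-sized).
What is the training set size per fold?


Each validation fold has 5010/10 = 501 samples. Training set = 5010 - 501 = 4509.

4509


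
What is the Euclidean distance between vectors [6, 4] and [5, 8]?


d = sqrt(sum of squared differences). (6-5)^2=1, (4-8)^2=16. Sum = 17.

sqrt(17)


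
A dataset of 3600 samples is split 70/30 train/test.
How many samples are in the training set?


Test set = 3600 * 30% = 1080. Training set = 3600 - 1080 = 2520.

2520


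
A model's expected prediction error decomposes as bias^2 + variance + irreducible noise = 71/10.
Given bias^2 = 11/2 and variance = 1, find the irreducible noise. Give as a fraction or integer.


Total error = bias^2 + variance + irreducible noise. So irreducible noise = 71/10 - 11/2 - 1 = 3/5.

3/5


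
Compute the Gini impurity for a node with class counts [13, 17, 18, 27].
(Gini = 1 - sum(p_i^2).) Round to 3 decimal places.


Total = 75. Proportions: 13/75, 17/75, 18/75, 27/75. sum(p_i^2) = 0.2686. Gini = 1 - 0.2686 = 0.7314, which rounds to 0.731.

0.731


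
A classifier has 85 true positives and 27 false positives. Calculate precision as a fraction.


Precision = TP / (TP + FP) = 85 / 112 = 85/112.

85/112


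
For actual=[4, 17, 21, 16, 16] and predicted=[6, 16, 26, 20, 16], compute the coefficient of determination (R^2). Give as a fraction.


Mean(y) = 74/5. SS_res = 46. SS_tot = 814/5. R^2 = 1 - 46/(814/5) = 292/407.

292/407


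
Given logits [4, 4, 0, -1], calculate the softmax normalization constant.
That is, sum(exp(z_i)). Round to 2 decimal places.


Denom = e^4=54.5982 + e^4=54.5982 + e^0=1.0000 + e^-1=0.3679. Sum = 110.5643, which rounds to 110.56.

110.56


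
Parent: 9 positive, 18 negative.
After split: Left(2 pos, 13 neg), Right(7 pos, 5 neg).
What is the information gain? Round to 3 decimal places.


H(parent) = 0.9183. H(left) = 0.5665, H(right) = 0.9799. Weighted = (15/27)*0.5665 + (12/27)*0.9799 = 0.7502. IG = 0.9183 - 0.7502 = 0.1681, which rounds to 0.168.

0.168


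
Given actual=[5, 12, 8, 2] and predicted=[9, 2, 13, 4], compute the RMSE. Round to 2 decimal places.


MSE = 36.2500. RMSE = sqrt(36.2500) = 6.02.

6.02


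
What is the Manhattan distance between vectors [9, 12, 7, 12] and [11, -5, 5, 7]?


d = sum of absolute differences: |9-11|=2 + |12--5|=17 + |7-5|=2 + |12-7|=5 = 26.

26


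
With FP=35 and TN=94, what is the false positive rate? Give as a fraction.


FPR = FP / (FP + TN) = 35 / 129 = 35/129.

35/129


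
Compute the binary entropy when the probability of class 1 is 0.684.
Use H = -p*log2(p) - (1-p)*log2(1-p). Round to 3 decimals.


H = -0.684*log2(0.684) - 0.316*log2(0.316) = 0.900.

0.900


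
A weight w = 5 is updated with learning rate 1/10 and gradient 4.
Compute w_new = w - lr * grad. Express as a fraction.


w_new = 5 - 1/10 * 4 = 5 - 2/5 = 23/5.

23/5


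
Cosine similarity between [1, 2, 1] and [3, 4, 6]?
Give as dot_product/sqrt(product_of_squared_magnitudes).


dot = 17. |a|^2 = 6, |b|^2 = 61. cos = 17/sqrt(366).

17/sqrt(366)


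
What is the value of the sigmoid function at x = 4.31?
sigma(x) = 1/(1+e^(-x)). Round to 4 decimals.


sigma(4.31) = 1/(1+e^(-4.31)) = 1/(1+0.013434) = 1/1.013434 = 0.9867.

0.9867


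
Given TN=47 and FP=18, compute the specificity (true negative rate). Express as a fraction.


Specificity = TN / (TN + FP) = 47 / 65 = 47/65.

47/65


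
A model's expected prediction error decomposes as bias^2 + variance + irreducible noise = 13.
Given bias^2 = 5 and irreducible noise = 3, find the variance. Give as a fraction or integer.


Total error = bias^2 + variance + irreducible noise. So variance = 13 - 5 - 3 = 5.

5


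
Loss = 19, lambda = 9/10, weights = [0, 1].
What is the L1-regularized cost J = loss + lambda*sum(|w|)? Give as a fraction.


L1 norm = sum(|w|) = 1. J = 19 + 9/10 * 1 = 199/10.

199/10


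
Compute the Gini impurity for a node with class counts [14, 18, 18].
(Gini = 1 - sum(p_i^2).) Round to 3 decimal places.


Total = 50. Proportions: 14/50, 18/50, 18/50. sum(p_i^2) = 0.3376. Gini = 1 - 0.3376 = 0.6624, which rounds to 0.662.

0.662


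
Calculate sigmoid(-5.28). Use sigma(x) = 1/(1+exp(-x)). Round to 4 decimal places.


sigma(-5.28) = 1/(1+e^(5.28)) = 1/(1+196.369875) = 1/197.369875 = 0.0051.

0.0051


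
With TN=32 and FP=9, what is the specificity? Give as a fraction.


Specificity = TN / (TN + FP) = 32 / 41 = 32/41.

32/41


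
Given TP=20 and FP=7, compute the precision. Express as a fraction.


Precision = TP / (TP + FP) = 20 / 27 = 20/27.

20/27


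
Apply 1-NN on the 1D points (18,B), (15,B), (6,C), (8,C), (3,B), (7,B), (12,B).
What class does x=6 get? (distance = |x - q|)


Distances: |18-6|=12, |15-6|=9, |6-6|=0, |8-6|=2, |3-6|=3, |7-6|=1, |12-6|=6. 1 nearest: (6,C). Counts: {'C': 1}. Majority class: C.

C


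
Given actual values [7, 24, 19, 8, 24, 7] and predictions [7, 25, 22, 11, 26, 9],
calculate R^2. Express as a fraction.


Mean(y) = 89/6. SS_res = 27. SS_tot = 2129/6. R^2 = 1 - 27/(2129/6) = 1967/2129.

1967/2129


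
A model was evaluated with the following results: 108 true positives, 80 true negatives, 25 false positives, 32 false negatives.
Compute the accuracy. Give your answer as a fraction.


Accuracy = (TP + TN) / (TP + TN + FP + FN) = (108 + 80) / 245 = 188/245.

188/245


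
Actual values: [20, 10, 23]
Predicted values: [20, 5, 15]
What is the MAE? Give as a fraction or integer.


MAE = (1/3) * (|20-20|=0 + |10-5|=5 + |23-15|=8). Sum = 13. MAE = 13/3.

13/3


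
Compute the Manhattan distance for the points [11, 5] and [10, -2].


d = sum of absolute differences: |11-10|=1 + |5--2|=7 = 8.

8


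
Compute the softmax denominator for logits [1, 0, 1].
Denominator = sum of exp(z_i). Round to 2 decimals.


Denom = e^1=2.7183 + e^0=1.0000 + e^1=2.7183. Sum = 6.4366, which rounds to 6.44.

6.44


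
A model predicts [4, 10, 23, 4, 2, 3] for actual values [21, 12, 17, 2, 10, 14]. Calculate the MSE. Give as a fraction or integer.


MSE = (1/6) * ((21-4)^2=289 + (12-10)^2=4 + (17-23)^2=36 + (2-4)^2=4 + (10-2)^2=64 + (14-3)^2=121). Sum = 518. MSE = 259/3.

259/3


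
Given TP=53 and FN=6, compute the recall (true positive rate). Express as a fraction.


Recall = TP / (TP + FN) = 53 / 59 = 53/59.

53/59


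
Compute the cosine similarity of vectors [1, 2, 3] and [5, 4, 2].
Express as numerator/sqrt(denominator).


dot = 19. |a|^2 = 14, |b|^2 = 45. cos = 19/sqrt(630).

19/sqrt(630)


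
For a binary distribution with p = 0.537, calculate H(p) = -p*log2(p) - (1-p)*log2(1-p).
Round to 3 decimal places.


H = -0.537*log2(0.537) - 0.463*log2(0.463) = 0.996.

0.996


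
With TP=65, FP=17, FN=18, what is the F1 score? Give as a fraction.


Precision = 65/82 = 65/82. Recall = 65/83 = 65/83. F1 = 2*P*R/(P+R) = 26/33.

26/33


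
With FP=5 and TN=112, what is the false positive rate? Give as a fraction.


FPR = FP / (FP + TN) = 5 / 117 = 5/117.

5/117


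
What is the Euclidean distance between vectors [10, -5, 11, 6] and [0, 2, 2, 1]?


d = sqrt(sum of squared differences). (10-0)^2=100, (-5-2)^2=49, (11-2)^2=81, (6-1)^2=25. Sum = 255.

sqrt(255)


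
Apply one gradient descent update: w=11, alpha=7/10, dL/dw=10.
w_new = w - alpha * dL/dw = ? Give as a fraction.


w_new = 11 - 7/10 * 10 = 11 - 7 = 4.

4


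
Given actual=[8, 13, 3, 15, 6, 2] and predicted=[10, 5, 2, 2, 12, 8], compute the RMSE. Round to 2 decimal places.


MSE = 51.6667. RMSE = sqrt(51.6667) = 7.19.

7.19


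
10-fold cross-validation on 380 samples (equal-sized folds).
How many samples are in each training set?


Each validation fold has 380/10 = 38 samples. Training set = 380 - 38 = 342.

342


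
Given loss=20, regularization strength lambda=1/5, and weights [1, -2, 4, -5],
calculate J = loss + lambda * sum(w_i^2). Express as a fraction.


L2 sq norm = sum(w^2) = 46. J = 20 + 1/5 * 46 = 146/5.

146/5


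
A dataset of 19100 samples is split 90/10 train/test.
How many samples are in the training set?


Test set = 19100 * 10% = 1910. Training set = 19100 - 1910 = 17190.

17190


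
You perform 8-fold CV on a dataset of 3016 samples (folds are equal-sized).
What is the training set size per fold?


Each validation fold has 3016/8 = 377 samples. Training set = 3016 - 377 = 2639.

2639


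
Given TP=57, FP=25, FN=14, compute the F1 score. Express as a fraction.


Precision = 57/82 = 57/82. Recall = 57/71 = 57/71. F1 = 2*P*R/(P+R) = 38/51.

38/51


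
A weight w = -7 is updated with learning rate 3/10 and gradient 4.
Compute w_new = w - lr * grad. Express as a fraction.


w_new = -7 - 3/10 * 4 = -7 - 6/5 = -41/5.

-41/5


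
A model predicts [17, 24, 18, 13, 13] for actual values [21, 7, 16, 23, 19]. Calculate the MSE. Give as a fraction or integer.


MSE = (1/5) * ((21-17)^2=16 + (7-24)^2=289 + (16-18)^2=4 + (23-13)^2=100 + (19-13)^2=36). Sum = 445. MSE = 89.

89


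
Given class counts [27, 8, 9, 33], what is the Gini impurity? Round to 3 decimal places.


Total = 77. Proportions: 27/77, 8/77, 9/77, 33/77. sum(p_i^2) = 0.3311. Gini = 1 - 0.3311 = 0.6689, which rounds to 0.669.

0.669


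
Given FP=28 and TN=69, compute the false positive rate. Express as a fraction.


FPR = FP / (FP + TN) = 28 / 97 = 28/97.

28/97


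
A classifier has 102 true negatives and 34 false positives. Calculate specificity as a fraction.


Specificity = TN / (TN + FP) = 102 / 136 = 3/4.

3/4


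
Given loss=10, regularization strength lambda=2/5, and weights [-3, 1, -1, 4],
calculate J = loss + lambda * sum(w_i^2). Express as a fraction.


L2 sq norm = sum(w^2) = 27. J = 10 + 2/5 * 27 = 104/5.

104/5


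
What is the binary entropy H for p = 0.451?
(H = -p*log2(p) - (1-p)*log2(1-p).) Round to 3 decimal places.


H = -0.451*log2(0.451) - 0.549*log2(0.549) = 0.993.

0.993


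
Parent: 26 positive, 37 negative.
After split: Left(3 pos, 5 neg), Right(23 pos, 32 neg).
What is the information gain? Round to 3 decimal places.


H(parent) = 0.9779. H(left) = 0.9544, H(right) = 0.9806. Weighted = (8/63)*0.9544 + (55/63)*0.9806 = 0.9773. IG = 0.9779 - 0.9773 = 0.0006, which rounds to 0.001.

0.001


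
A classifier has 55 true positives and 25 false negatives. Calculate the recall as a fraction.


Recall = TP / (TP + FN) = 55 / 80 = 11/16.

11/16


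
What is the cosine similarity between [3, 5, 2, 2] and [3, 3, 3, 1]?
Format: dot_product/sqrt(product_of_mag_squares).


dot = 32. |a|^2 = 42, |b|^2 = 28. cos = 32/sqrt(1176).

32/sqrt(1176)


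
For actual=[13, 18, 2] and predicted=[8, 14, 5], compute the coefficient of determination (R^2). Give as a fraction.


Mean(y) = 11. SS_res = 50. SS_tot = 134. R^2 = 1 - 50/(134) = 42/67.

42/67


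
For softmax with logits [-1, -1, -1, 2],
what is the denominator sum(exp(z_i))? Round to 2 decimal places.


Denom = e^-1=0.3679 + e^-1=0.3679 + e^-1=0.3679 + e^2=7.3891. Sum = 8.4928, which rounds to 8.49.

8.49


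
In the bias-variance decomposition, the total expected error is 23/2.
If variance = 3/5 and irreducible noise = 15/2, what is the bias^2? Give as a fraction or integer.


Total error = bias^2 + variance + irreducible noise. So bias^2 = 23/2 - 3/5 - 15/2 = 17/5.

17/5


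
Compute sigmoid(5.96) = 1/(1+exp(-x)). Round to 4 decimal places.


sigma(5.96) = 1/(1+e^(-5.96)) = 1/(1+0.002580) = 1/1.002580 = 0.9974.

0.9974


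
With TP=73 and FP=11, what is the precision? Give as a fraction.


Precision = TP / (TP + FP) = 73 / 84 = 73/84.

73/84


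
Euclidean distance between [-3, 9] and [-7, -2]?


d = sqrt(sum of squared differences). (-3--7)^2=16, (9--2)^2=121. Sum = 137.

sqrt(137)


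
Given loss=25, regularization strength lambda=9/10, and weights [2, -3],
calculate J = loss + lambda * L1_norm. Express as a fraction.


L1 norm = sum(|w|) = 5. J = 25 + 9/10 * 5 = 59/2.

59/2


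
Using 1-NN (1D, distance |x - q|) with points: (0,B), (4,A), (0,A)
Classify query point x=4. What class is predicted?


Distances: |0-4|=4, |4-4|=0, |0-4|=4. 1 nearest: (4,A). Counts: {'A': 1}. Majority class: A.

A


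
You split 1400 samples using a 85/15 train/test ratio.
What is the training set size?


Test set = 1400 * 15% = 210. Training set = 1400 - 210 = 1190.

1190


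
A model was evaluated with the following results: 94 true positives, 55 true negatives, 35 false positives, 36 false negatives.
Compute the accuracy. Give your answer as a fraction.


Accuracy = (TP + TN) / (TP + TN + FP + FN) = (94 + 55) / 220 = 149/220.

149/220


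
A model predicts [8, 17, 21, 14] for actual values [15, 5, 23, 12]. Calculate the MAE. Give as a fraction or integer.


MAE = (1/4) * (|15-8|=7 + |5-17|=12 + |23-21|=2 + |12-14|=2). Sum = 23. MAE = 23/4.

23/4


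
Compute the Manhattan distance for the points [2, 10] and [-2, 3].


d = sum of absolute differences: |2--2|=4 + |10-3|=7 = 11.

11


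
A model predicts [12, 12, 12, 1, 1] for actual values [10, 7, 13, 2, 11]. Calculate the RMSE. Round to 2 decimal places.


MSE = 26.2000. RMSE = sqrt(26.2000) = 5.12.

5.12


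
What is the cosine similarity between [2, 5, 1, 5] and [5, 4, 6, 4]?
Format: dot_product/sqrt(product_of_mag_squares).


dot = 56. |a|^2 = 55, |b|^2 = 93. cos = 56/sqrt(5115).

56/sqrt(5115)


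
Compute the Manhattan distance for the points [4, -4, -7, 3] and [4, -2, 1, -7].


d = sum of absolute differences: |4-4|=0 + |-4--2|=2 + |-7-1|=8 + |3--7|=10 = 20.

20


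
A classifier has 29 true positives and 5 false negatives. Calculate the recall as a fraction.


Recall = TP / (TP + FN) = 29 / 34 = 29/34.

29/34


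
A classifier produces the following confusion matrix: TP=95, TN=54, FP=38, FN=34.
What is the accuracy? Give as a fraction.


Accuracy = (TP + TN) / (TP + TN + FP + FN) = (95 + 54) / 221 = 149/221.

149/221


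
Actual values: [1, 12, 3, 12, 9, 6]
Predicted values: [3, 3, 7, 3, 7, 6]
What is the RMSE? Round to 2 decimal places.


MSE = 31.0000. RMSE = sqrt(31.0000) = 5.57.

5.57


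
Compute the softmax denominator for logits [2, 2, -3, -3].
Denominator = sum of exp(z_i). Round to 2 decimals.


Denom = e^2=7.3891 + e^2=7.3891 + e^-3=0.0498 + e^-3=0.0498. Sum = 14.8778, which rounds to 14.88.

14.88


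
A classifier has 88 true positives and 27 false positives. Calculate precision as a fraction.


Precision = TP / (TP + FP) = 88 / 115 = 88/115.

88/115


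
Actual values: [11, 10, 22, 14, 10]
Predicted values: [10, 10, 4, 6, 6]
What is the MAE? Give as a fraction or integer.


MAE = (1/5) * (|11-10|=1 + |10-10|=0 + |22-4|=18 + |14-6|=8 + |10-6|=4). Sum = 31. MAE = 31/5.

31/5


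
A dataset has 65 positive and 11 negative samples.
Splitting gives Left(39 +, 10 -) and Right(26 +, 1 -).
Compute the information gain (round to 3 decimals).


H(parent) = 0.5965. H(left) = 0.7300, H(right) = 0.2285. Weighted = (49/76)*0.7300 + (27/76)*0.2285 = 0.5518. IG = 0.5965 - 0.5518 = 0.0447, which rounds to 0.045.

0.045


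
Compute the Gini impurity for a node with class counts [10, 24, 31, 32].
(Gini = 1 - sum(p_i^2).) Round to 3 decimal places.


Total = 97. Proportions: 10/97, 24/97, 31/97, 32/97. sum(p_i^2) = 0.2828. Gini = 1 - 0.2828 = 0.7172, which rounds to 0.717.

0.717


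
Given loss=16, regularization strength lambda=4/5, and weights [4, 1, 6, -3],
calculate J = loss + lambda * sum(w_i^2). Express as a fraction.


L2 sq norm = sum(w^2) = 62. J = 16 + 4/5 * 62 = 328/5.

328/5


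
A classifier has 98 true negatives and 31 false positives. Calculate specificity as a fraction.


Specificity = TN / (TN + FP) = 98 / 129 = 98/129.

98/129


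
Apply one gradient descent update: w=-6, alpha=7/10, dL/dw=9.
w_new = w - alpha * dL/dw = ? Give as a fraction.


w_new = -6 - 7/10 * 9 = -6 - 63/10 = -123/10.

-123/10


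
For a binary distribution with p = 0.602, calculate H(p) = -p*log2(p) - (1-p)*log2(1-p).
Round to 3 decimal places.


H = -0.602*log2(0.602) - 0.398*log2(0.398) = 0.970.

0.970


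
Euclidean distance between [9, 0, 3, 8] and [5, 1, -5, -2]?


d = sqrt(sum of squared differences). (9-5)^2=16, (0-1)^2=1, (3--5)^2=64, (8--2)^2=100. Sum = 181.

sqrt(181)


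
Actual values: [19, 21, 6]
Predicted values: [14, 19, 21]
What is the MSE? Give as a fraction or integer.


MSE = (1/3) * ((19-14)^2=25 + (21-19)^2=4 + (6-21)^2=225). Sum = 254. MSE = 254/3.

254/3


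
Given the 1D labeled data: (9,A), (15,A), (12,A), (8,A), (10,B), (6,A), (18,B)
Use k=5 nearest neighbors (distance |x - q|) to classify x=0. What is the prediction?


Distances: |9-0|=9, |15-0|=15, |12-0|=12, |8-0|=8, |10-0|=10, |6-0|=6, |18-0|=18. 5 nearest: (6,A), (8,A), (9,A), (10,B), (12,A). Counts: {'A': 4, 'B': 1}. Majority class: A.

A
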